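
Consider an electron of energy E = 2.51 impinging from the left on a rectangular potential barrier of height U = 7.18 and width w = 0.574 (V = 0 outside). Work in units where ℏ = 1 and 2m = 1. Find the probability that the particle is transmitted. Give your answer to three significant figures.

T = 0.266

Since E < U the interior solution is evanescent with decay constant κ = √(2m(U − E))/ℏ = 2.161.
κw = 1.240, sinh(κw) = 1.584.
The exact tunnelling result is T⁻¹ = 1 + U² sinh²(κw) / [4E(U − E)] = 3.758, so T = 0.266.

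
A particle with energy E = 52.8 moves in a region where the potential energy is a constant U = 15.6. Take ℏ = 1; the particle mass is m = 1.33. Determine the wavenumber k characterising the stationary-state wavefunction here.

k = 9.95

With E > U the solution is oscillatory, ψ ∝ e^{±ikx} with k = √(2m(E − U))/ℏ.
k = √(2 × 1.33 × 37.2) = 9.947.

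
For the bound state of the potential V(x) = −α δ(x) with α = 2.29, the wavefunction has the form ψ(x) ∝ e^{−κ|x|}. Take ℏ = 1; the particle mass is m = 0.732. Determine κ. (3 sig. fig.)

κ = 1.68

Integrate −(ℏ²/2m)ψ'' − αδ(x)ψ = Eψ from −ε to +ε: the ψ'' term gives ψ'(0⁺) − ψ'(0⁻) and the δ term gives −(2mα/ℏ²)ψ(0).
With ψ ∝ e^{−κ|x|} this yields −2κ = −2mα/ℏ², so κ = mα/ℏ² = 1.676.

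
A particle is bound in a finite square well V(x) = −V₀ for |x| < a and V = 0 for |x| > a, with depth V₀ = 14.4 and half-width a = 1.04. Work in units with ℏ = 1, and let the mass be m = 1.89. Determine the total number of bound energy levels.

Define the well-strength parameter z₀ = (a/ℏ)√(2mV₀) = 1.04 × √(2·1.89·14.4) = 7.673.
The even/odd transcendental equations gain one root per π/2 in z₀, giving N = 1 + ⌊2z₀/π⌋ = 1 + ⌊4.885⌋ = 5.

N = 5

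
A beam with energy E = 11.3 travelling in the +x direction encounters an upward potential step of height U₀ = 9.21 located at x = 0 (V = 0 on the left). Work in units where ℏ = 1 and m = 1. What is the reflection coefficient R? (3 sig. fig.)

The wavenumbers are k₁ = √(2mE)/ℏ = 4.754 on the left and k₂ = √(2m(E − U₀))/ℏ = 2.045 on the right.
Continuity of ψ and ψ′ at the step yields the reflection amplitude r = (k₁ − k₂)/(k₁ + k₂) = 0.3985; thus R = |r|² = 0.1588, T = 0.8412.

R = 0.159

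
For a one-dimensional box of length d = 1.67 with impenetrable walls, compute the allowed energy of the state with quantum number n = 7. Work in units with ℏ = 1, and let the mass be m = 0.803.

E = 108

Requiring ψ(0) = ψ(d) = 0 quantises k = nπ/d, hence E_n = ℏ²k²/2m = n²π²ℏ²/(2md²).
E_7 = 7² × π² / (2 × 0.803 × 1.67²) = 108.0.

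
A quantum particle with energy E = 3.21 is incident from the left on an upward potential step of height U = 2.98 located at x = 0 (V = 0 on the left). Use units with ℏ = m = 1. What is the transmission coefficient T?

On each side the TISE gives plane waves with k = √(2m(E − V))/ℏ: k₁ = √(2·1·3.21) = 2.534, k₂ = √(2·1·0.23) = 0.6782.
Matching ψ and ψ′ at x = 0 gives r = (k₁ − k₂)/(k₁ + k₂), so R = r² = 0.3337 and T = 1 − R = 0.6663.

T = 0.666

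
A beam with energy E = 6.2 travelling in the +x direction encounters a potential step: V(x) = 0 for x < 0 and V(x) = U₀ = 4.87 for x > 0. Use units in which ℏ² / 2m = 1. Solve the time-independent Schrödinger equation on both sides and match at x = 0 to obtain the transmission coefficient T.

T = 0.865

On each side the TISE gives plane waves with k = √(2m(E − V))/ℏ: k₁ = √(2·½·6.2) = 2.490, k₂ = √(2·½·1.33) = 1.153.
Continuity of ψ and ψ′ at the step yields the reflection amplitude r = (k₁ − k₂)/(k₁ + k₂) = 0.3669; thus R = |r|² = 0.1346, T = 0.8654.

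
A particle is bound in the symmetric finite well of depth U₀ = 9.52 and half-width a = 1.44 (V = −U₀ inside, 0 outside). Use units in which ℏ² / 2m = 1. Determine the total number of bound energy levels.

N = 3

The dimensionless depth is z₀ = a√(2mU₀)/ℏ = 1.44 × √(9.520) = 4.443.
The even/odd transcendental equations gain one root per π/2 in z₀, giving N = 1 + ⌊2z₀/π⌋ = 1 + ⌊2.829⌋ = 3.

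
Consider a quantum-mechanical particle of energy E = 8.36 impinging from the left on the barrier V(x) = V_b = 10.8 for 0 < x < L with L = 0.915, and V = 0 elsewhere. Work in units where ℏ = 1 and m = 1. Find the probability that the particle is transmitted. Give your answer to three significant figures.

T = 0.0484

E < V_b: inside the barrier ψ ∝ e^{±κx} with κ = √(2m(V_b − E))/ℏ = 2.209.
κL = 2.021, sinh(κL) = 3.708.
The exact tunnelling result is T⁻¹ = 1 + V_b² sinh²(κL) / [4E(V_b − E)] = 20.65, so T = 0.0484.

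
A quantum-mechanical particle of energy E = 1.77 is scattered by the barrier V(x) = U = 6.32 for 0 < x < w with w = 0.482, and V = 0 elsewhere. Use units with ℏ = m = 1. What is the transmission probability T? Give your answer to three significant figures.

T = 0.165

Since E < U the interior solution is evanescent with decay constant κ = √(2m(U − E))/ℏ = 3.017.
κw = 1.454, sinh(κw) = 2.023.
Matching ψ, ψ′ at both faces gives T = [1 + U² sinh²(κw) / (4E(U − E))]⁻¹ = 1/6.076 = 0.165.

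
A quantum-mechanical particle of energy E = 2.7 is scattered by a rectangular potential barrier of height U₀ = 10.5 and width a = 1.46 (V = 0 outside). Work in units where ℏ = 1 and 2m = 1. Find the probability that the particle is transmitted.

E < U₀: inside the barrier ψ ∝ e^{±κx} with κ = √(2m(U₀ − E))/ℏ = 2.793.
κa = 4.078, sinh(κa) = 29.49.
The exact tunnelling result is T⁻¹ = 1 + U₀² sinh²(κa) / [4E(U₀ − E)] = 1139, so T = 0.000878.

T = 0.000878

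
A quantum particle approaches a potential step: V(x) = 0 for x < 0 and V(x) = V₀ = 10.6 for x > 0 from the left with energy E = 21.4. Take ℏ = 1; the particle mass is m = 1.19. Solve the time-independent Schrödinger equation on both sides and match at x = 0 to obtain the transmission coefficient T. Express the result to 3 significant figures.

The wavenumbers are k₁ = √(2mE)/ℏ = 7.137 on the left and k₂ = √(2m(E − V₀))/ℏ = 5.070 on the right.
Continuity of ψ and ψ′ at the step yields the reflection amplitude r = (k₁ − k₂)/(k₁ + k₂) = 0.1693; thus R = |r|² = 0.02867, T = 0.9713.

T = 0.971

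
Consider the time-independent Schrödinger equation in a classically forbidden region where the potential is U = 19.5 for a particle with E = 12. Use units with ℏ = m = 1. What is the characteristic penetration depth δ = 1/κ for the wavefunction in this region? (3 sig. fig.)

Since E < U the TISE in this region is ψ'' = κ²ψ with κ = √(2m(U − E))/ℏ.
κ = √(2 × 1 × 7.5) = 3.873. The penetration depth is δ = 1/κ = 0.258.

δ = 0.258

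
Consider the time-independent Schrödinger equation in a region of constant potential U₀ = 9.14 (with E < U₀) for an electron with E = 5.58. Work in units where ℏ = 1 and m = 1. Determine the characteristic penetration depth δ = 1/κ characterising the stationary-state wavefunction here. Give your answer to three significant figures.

δ = 0.375

Since E < U₀ the TISE in this region is ψ'' = κ²ψ with κ = √(2m(U₀ − E))/ℏ.
κ = √(2 × 1 × 3.56) = 2.668. The penetration depth is δ = 1/κ = 0.375.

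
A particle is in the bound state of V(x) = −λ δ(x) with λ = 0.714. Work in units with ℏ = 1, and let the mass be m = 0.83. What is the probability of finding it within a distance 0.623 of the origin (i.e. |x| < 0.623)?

The normalised bound state is ψ = √κ e^{−κ|x|} with κ = mλ/ℏ² = 0.5926.
P(|x| < d) = ∫_{−d}^{d} κ e^{−2κ|x|} dx = 1 − e^{−2κd} = 1 − e^{−0.7384} = 0.5221.

P = 0.522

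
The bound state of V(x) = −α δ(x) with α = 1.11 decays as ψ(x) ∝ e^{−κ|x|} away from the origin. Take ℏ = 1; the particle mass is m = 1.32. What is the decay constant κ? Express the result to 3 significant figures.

κ = 1.47

Integrate −(ℏ²/2m)ψ'' − αδ(x)ψ = Eψ from −ε to +ε: the ψ'' term gives ψ'(0⁺) − ψ'(0⁻) and the δ term gives −(2mα/ℏ²)ψ(0).
With ψ ∝ e^{−κ|x|} this yields −2κ = −2mα/ℏ², so κ = mα/ℏ² = 1.465.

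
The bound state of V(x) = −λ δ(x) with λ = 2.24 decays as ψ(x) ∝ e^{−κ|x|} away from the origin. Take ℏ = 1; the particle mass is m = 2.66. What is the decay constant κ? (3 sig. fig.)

κ = 5.96

Integrate −(ℏ²/2m)ψ'' − λδ(x)ψ = Eψ from −ε to +ε: the ψ'' term gives ψ'(0⁺) − ψ'(0⁻) and the δ term gives −(2mλ/ℏ²)ψ(0).
With ψ ∝ e^{−κ|x|} this yields −2κ = −2mλ/ℏ², so κ = mλ/ℏ² = 5.958.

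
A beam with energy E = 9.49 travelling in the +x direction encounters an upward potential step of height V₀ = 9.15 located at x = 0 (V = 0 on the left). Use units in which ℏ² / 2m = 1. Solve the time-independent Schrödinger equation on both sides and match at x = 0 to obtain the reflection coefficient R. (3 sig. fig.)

The wavenumbers are k₁ = √(2mE)/ℏ = 3.081 on the left and k₂ = √(2m(E − V₀))/ℏ = 0.5831 on the right.
Continuity of ψ and ψ′ at the step yields the reflection amplitude r = (k₁ − k₂)/(k₁ + k₂) = 0.6817; thus R = |r|² = 0.4647, T = 0.5353.

R = 0.465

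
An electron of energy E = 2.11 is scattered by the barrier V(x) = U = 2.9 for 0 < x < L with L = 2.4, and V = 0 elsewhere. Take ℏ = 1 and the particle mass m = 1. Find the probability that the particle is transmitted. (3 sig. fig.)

T = 0.00758

Since E < U the interior solution is evanescent with decay constant κ = √(2m(U − E))/ℏ = 1.257.
κL = 3.017, sinh(κL) = 10.19.
The exact tunnelling result is T⁻¹ = 1 + U² sinh²(κL) / [4E(U − E)] = 131.9, so T = 0.00758.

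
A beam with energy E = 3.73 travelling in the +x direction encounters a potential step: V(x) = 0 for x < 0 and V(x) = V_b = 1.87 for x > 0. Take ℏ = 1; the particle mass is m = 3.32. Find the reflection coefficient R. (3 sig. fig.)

R = 0.0297

The wavenumbers are k₁ = √(2mE)/ℏ = 4.977 on the left and k₂ = √(2m(E − V_b))/ℏ = 3.514 on the right.
Matching ψ and ψ′ at x = 0 gives r = (k₁ − k₂)/(k₁ + k₂), so R = r² = 0.02966 and T = 1 − R = 0.9703.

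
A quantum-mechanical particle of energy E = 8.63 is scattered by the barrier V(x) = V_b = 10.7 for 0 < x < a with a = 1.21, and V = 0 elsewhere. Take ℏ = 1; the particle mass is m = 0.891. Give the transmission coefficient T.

T = 0.0238

Since E < V_b the interior solution is evanescent with decay constant κ = √(2m(V_b − E))/ℏ = 1.921.
κa = 2.324, sinh(κa) = 5.059.
The exact tunnelling result is T⁻¹ = 1 + V_b² sinh²(κa) / [4E(V_b − E)] = 42.01, so T = 0.0238.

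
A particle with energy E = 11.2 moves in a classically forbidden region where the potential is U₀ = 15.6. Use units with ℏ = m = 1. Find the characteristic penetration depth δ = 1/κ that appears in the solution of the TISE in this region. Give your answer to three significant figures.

Since E < U₀ the TISE in this region is ψ'' = κ²ψ with κ = √(2m(U₀ − E))/ℏ.
κ = √(2 × 1 × 4.4) = 2.966. The penetration depth is δ = 1/κ = 0.337.

δ = 0.337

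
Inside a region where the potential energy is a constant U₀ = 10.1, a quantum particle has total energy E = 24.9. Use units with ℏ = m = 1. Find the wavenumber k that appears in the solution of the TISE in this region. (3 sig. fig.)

k = 5.44

With E > U₀ the solution is oscillatory, ψ ∝ e^{±ikx} with k = √(2m(E − U₀))/ℏ.
k = √(2 × 1 × 14.8) = 5.441.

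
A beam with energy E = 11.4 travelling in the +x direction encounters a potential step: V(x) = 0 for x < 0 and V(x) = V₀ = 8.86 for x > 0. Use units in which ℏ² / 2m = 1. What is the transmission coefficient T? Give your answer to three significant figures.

On each side the TISE gives plane waves with k = √(2m(E − V))/ℏ: k₁ = √(2·½·11.4) = 3.376, k₂ = √(2·½·2.54) = 1.594.
Matching ψ and ψ′ at x = 0 gives r = (k₁ − k₂)/(k₁ + k₂), so R = r² = 0.1286 and T = 1 − R = 0.8714.

T = 0.871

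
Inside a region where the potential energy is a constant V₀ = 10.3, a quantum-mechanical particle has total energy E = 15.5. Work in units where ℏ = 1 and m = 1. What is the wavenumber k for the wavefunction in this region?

With E > V₀ the solution is oscillatory, ψ ∝ e^{±ikx} with k = √(2m(E − V₀))/ℏ.
k = √(2 × 1 × 5.2) = 3.225.

k = 3.22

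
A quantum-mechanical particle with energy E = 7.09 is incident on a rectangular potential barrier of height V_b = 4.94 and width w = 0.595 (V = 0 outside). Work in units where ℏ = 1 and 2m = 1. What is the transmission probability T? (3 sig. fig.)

Above the barrier the interior wavenumber is k₂ = √(2m(E − V_b))/ℏ = 1.466, giving phase k₂w = 0.8724.
T = [1 + V_b² sin²(k₂w) / (4E(E − V_b))]⁻¹ = 1/1.235 = 0.810.

T = 0.810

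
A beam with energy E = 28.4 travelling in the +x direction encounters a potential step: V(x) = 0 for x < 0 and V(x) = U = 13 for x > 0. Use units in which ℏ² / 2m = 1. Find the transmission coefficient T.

T = 0.977

The wavenumbers are k₁ = √(2mE)/ℏ = 5.329 on the left and k₂ = √(2m(E − U))/ℏ = 3.924 on the right.
Matching ψ and ψ′ at x = 0 gives r = (k₁ − k₂)/(k₁ + k₂), so R = r² = 0.02305 and T = 1 − R = 0.9769.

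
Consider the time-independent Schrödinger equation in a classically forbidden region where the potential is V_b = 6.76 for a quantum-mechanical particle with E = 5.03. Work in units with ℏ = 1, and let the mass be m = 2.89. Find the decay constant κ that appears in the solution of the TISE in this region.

Since E < V_b the TISE in this region is ψ'' = κ²ψ with κ = √(2m(V_b − E))/ℏ.
κ = √(2 × 2.89 × 1.73) = 3.162.

κ = 3.16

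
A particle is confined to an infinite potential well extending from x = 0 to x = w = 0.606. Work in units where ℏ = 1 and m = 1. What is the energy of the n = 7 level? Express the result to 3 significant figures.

E = 658

The infinite-well eigenfunctions ψ_n = √(2/w) sin(nπx/w) vanish at both walls, giving E_n = n²π²ℏ²/(2mw²).
E_7 = 7² × π² / (2 × 1 × 0.606²) = 658.4.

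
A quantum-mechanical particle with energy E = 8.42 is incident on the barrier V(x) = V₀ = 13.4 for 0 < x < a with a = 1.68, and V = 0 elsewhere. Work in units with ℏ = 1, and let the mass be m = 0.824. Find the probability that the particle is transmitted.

T = 0.000247

Since E < V₀ the interior solution is evanescent with decay constant κ = √(2m(V₀ − E))/ℏ = 2.865.
κa = 4.813, sinh(κa) = 61.54.
The exact tunnelling result is T⁻¹ = 1 + V₀² sinh²(κa) / [4E(V₀ − E)] = 4055, so T = 0.000247.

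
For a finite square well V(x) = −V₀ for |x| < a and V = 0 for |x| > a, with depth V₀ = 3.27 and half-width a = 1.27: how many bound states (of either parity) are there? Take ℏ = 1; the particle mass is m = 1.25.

N = 3

The dimensionless depth is z₀ = a√(2mV₀)/ℏ = 1.27 × √(8.175) = 3.631.
The even/odd transcendental equations gain one root per π/2 in z₀, giving N = 1 + ⌊2z₀/π⌋ = 1 + ⌊2.312⌋ = 3.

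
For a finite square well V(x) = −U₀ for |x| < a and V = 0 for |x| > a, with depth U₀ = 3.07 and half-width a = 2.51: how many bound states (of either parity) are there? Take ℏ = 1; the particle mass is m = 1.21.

The dimensionless depth is z₀ = a√(2mU₀)/ℏ = 2.51 × √(7.429) = 6.841.
A new bound state (alternating even/odd) appears each time z₀ passes a multiple of π/2, so N = ⌊2z₀/π⌋ + 1 = ⌊4.355⌋ + 1 = 5.

N = 5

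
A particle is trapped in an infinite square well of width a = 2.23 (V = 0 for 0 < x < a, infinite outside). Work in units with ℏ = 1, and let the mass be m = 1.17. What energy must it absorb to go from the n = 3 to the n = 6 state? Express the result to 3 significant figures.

E_n = n²π²ℏ²/(2ma²), so ΔE = (6² − 3²) π²ℏ²/(2ma²).
ΔE = 27 × π² / (2 × 1.17 × 2.23²) = 22.90.

ΔE = 22.9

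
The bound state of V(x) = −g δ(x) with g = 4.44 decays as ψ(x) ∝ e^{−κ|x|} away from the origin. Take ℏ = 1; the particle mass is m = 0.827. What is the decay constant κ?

κ = 3.67

Integrating the TISE across x = 0 gives the cusp condition ψ'(0⁺) − ψ'(0⁻) = −(2mg/ℏ²)ψ(0).
With ψ ∝ e^{−κ|x|} this yields −2κ = −2mg/ℏ², so κ = mg/ℏ² = 3.672.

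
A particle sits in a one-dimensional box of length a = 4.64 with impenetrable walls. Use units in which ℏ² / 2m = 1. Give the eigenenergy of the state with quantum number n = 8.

The infinite-well eigenfunctions ψ_n = √(2/a) sin(nπx/a) vanish at both walls, giving E_n = n²π²ℏ²/(2ma²).
E_8 = 8² × π² / (2 × 0.5 × 4.64²) = 29.34.

E = 29.3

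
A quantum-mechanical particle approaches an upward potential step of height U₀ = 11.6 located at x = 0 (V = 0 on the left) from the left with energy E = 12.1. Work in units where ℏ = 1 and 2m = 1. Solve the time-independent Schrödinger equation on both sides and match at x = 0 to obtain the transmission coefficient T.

The wavenumbers are k₁ = √(2mE)/ℏ = 3.479 on the left and k₂ = √(2m(E − U₀))/ℏ = 0.7071 on the right.
Matching ψ and ψ′ at x = 0 gives r = (k₁ − k₂)/(k₁ + k₂), so R = r² = 0.4384 and T = 1 − R = 0.5616.

T = 0.562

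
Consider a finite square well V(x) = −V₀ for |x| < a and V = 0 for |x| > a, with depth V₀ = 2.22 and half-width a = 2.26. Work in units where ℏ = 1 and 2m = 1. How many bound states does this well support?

N = 3

Define the well-strength parameter z₀ = (a/ℏ)√(2mV₀) = 2.26 × √(2·0.5·2.22) = 3.367.
The even/odd transcendental equations gain one root per π/2 in z₀, giving N = 1 + ⌊2z₀/π⌋ = 1 + ⌊2.144⌋ = 3.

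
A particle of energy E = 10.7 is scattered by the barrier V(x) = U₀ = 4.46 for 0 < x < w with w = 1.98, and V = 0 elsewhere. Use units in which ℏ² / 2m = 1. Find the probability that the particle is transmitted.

Above the barrier the interior wavenumber is k₂ = √(2m(E − U₀))/ℏ = 2.498, giving phase k₂w = 4.946.
T = [1 + U₀² sin²(k₂w) / (4E(E − U₀))]⁻¹ = 1/1.070 = 0.934.

T = 0.934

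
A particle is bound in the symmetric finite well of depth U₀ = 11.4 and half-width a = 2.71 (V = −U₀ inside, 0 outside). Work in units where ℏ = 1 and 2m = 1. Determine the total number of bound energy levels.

Define the well-strength parameter z₀ = (a/ℏ)√(2mU₀) = 2.71 × √(2·0.5·11.4) = 9.150.
The even/odd transcendental equations gain one root per π/2 in z₀, giving N = 1 + ⌊2z₀/π⌋ = 1 + ⌊5.825⌋ = 6.

N = 6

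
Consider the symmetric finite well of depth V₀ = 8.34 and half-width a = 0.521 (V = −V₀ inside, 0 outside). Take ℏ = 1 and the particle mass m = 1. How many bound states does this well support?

Define the well-strength parameter z₀ = (a/ℏ)√(2mV₀) = 0.521 × √(2·1·8.34) = 2.128.
The even/odd transcendental equations gain one root per π/2 in z₀, giving N = 1 + ⌊2z₀/π⌋ = 1 + ⌊1.355⌋ = 2.

N = 2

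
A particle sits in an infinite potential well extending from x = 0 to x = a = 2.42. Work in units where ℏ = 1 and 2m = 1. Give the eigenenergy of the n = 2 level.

E = 6.74

The infinite-well eigenfunctions ψ_n = √(2/a) sin(nπx/a) vanish at both walls, giving E_n = n²π²ℏ²/(2ma²).
E_2 = 2² × π² / (2 × 0.5 × 2.42²) = 6.741.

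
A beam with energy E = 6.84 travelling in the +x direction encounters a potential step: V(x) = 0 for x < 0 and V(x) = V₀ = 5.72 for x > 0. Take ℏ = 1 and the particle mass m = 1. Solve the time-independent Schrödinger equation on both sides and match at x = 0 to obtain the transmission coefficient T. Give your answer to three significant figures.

The wavenumbers are k₁ = √(2mE)/ℏ = 3.699 on the left and k₂ = √(2m(E − V₀))/ℏ = 1.497 on the right.
Matching ψ and ψ′ at x = 0 gives r = (k₁ − k₂)/(k₁ + k₂), so R = r² = 0.1796 and T = 1 − R = 0.8204.

T = 0.820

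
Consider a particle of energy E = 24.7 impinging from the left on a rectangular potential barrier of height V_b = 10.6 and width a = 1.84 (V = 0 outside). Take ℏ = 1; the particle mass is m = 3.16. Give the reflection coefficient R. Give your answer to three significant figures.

R = 0.0741

E > V_b: inside the barrier k₂ = √(2m(E − V_b))/ℏ = 9.440, k₂a = 17.37.
T = [1 + V_b² sin²(k₂a) / (4E(E − V_b))]⁻¹ = 1/1.080 = 0.926.
R = 1 − T = 0.0741.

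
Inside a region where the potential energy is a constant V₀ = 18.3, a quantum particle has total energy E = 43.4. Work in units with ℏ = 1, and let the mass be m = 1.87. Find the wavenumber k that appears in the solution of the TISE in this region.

With E > V₀ the solution is oscillatory, ψ ∝ e^{±ikx} with k = √(2m(E − V₀))/ℏ.
k = √(2 × 1.87 × 25.1) = 9.689.

k = 9.69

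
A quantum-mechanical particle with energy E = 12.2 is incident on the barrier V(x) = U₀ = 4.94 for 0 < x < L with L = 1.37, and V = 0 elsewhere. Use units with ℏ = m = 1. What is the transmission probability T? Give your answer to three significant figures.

T = 0.950

Above the barrier the interior wavenumber is k₂ = √(2m(E − U₀))/ℏ = 3.811, giving phase k₂L = 5.220.
T = [1 + U₀² sin²(k₂L) / (4E(E − U₀))]⁻¹ = 1/1.053 = 0.950.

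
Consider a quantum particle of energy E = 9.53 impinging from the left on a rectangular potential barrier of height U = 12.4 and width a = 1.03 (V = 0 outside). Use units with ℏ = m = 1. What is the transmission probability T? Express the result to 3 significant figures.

E < U: inside the barrier ψ ∝ e^{±κx} with κ = √(2m(U − E))/ℏ = 2.396.
κa = 2.468, sinh(κa) = 5.855.
The exact tunnelling result is T⁻¹ = 1 + U² sinh²(κa) / [4E(U − E)] = 49.18, so T = 0.0203.

T = 0.0203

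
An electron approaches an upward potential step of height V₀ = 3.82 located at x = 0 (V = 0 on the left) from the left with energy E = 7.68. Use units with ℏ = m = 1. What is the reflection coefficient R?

R = 0.0290

The wavenumbers are k₁ = √(2mE)/ℏ = 3.919 on the left and k₂ = √(2m(E − V₀))/ℏ = 2.778 on the right.
Continuity of ψ and ψ′ at the step yields the reflection amplitude r = (k₁ − k₂)/(k₁ + k₂) = 0.1703; thus R = |r|² = 0.02901, T = 0.9710.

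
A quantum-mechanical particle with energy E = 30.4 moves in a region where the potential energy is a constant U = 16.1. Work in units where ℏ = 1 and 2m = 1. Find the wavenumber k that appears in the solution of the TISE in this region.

k = 3.78

With E > U the solution is oscillatory, ψ ∝ e^{±ikx} with k = √(2m(E − U))/ℏ.
k = √(2 × 0.5 × 14.3) = 3.782.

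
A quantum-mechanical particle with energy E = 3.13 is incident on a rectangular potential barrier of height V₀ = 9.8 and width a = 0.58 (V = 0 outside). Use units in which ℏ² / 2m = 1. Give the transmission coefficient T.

Since E < V₀ the interior solution is evanescent with decay constant κ = √(2m(V₀ − E))/ℏ = 2.583.
κa = 1.498, sinh(κa) = 2.124.
The exact tunnelling result is T⁻¹ = 1 + V₀² sinh²(κa) / [4E(V₀ − E)] = 6.190, so T = 0.162.

T = 0.162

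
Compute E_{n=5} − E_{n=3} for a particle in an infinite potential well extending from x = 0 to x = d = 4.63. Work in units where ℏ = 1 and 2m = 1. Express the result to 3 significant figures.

ΔE = 7.37

E_n = n²π²ℏ²/(2md²), so ΔE = (5² − 3²) π²ℏ²/(2md²).
ΔE = 16 × π² / (2 × 0.5 × 4.63²) = 7.366.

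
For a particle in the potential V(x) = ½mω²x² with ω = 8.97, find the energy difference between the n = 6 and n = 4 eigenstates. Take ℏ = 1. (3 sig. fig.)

ΔE = 17.9

E_n = ℏω(n + ½), so ΔE = (6 − 4) ℏω = 2 × 8.97 = 17.94.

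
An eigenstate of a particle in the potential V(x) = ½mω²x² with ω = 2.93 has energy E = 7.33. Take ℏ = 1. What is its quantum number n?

n = 2

E_n = ℏω(n + ½) ⇒ n = E/(ℏω) − ½ = 7.33/2.93 − 0.5 = 2.002 → n = 2.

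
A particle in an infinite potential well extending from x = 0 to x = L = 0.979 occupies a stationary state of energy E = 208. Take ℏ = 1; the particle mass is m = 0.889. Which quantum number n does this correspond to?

n = 6

For an infinite well E_n = n²π²ℏ²/(2mL²), so n = (L/πℏ)√(2mE).
n = (0.979/π) × √(2 × 0.889 × 208) = 5.993 → n = 6.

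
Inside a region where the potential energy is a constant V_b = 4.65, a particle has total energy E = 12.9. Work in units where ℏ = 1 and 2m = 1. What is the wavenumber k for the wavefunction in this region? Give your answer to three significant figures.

k = 2.87

With E > V_b the solution is oscillatory, ψ ∝ e^{±ikx} with k = √(2m(E − V_b))/ℏ.
k = √(2 × 0.5 × 8.25) = 2.872.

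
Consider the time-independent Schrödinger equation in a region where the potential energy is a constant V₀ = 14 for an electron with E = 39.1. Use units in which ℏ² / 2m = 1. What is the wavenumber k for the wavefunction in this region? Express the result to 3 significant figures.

With E > V₀ the solution is oscillatory, ψ ∝ e^{±ikx} with k = √(2m(E − V₀))/ℏ.
k = √(2 × 0.5 × 25.1) = 5.010.

k = 5.01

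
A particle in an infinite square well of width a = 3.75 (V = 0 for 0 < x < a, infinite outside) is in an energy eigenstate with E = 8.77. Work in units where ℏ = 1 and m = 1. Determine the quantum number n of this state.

n = 5

For an infinite well E_n = n²π²ℏ²/(2ma²), so n = (a/πℏ)√(2mE).
n = (3.75/π) × √(2 × 1 × 8.77) = 4.999 → n = 5.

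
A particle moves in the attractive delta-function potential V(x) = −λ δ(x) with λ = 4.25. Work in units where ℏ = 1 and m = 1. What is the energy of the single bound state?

E = -9.03

The bound state is ψ(x) = √κ e^{−κ|x|}. The derivative jump ψ'(0⁺) − ψ'(0⁻) = −(2mλ/ℏ²)ψ(0) fixes κ = mλ/ℏ² = 4.250.
Then E = −ℏ²κ²/(2m) = −mλ²/(2ℏ²) = -9.031.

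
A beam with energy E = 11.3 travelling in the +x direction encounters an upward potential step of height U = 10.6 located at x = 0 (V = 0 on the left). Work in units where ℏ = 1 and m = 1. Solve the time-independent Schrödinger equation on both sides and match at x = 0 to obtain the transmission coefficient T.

T = 0.638

The wavenumbers are k₁ = √(2mE)/ℏ = 4.754 on the left and k₂ = √(2m(E − U))/ℏ = 1.183 on the right.
Matching ψ and ψ′ at x = 0 gives r = (k₁ − k₂)/(k₁ + k₂), so R = r² = 0.3617 and T = 1 − R = 0.6383.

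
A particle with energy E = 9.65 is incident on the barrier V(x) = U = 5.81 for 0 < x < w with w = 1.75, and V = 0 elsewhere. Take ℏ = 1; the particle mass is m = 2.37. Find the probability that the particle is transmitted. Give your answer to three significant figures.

T = 0.837

Above the barrier the interior wavenumber is k₂ = √(2m(E − U))/ℏ = 4.266, giving phase k₂w = 7.466.
Matching at both interfaces gives T⁻¹ = 1 + U² sin²(k₂w) / [4E(E − U)] = 1.195, hence T = 0.837.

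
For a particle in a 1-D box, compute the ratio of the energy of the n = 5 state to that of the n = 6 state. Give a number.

Since E_n ∝ n², the ratio is (5/6)² = 0.694444.

0.694444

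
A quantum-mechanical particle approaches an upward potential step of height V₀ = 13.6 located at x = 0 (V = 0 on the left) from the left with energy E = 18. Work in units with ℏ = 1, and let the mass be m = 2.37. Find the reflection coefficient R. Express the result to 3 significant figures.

On each side the TISE gives plane waves with k = √(2m(E − V))/ℏ: k₁ = √(2·2.37·18) = 9.237, k₂ = √(2·2.37·4.4) = 4.567.
Continuity of ψ and ψ′ at the step yields the reflection amplitude r = (k₁ − k₂)/(k₁ + k₂) = 0.3383; thus R = |r|² = 0.1145, T = 0.8855.

R = 0.114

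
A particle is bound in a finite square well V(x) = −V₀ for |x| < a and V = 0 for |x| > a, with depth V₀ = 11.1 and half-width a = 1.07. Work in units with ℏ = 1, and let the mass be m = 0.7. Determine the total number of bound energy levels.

N = 3

The dimensionless depth is z₀ = a√(2mV₀)/ℏ = 1.07 × √(15.54) = 4.218.
The even/odd transcendental equations gain one root per π/2 in z₀, giving N = 1 + ⌊2z₀/π⌋ = 1 + ⌊2.685⌋ = 3.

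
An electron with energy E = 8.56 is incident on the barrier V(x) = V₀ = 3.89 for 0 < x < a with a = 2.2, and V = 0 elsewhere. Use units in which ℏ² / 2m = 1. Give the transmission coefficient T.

T = 0.914

E > V₀: inside the barrier k₂ = √(2m(E − V₀))/ℏ = 2.161, k₂a = 4.754.
T = [1 + V₀² sin²(k₂a) / (4E(E − V₀))]⁻¹ = 1/1.094 = 0.914.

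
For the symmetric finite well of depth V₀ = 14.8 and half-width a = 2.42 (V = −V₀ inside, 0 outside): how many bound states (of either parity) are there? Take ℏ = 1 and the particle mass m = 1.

N = 9

Define the well-strength parameter z₀ = (a/ℏ)√(2mV₀) = 2.42 × √(2·1·14.8) = 13.17.
A new bound state (alternating even/odd) appears each time z₀ passes a multiple of π/2, so N = ⌊2z₀/π⌋ + 1 = ⌊8.382⌋ + 1 = 9.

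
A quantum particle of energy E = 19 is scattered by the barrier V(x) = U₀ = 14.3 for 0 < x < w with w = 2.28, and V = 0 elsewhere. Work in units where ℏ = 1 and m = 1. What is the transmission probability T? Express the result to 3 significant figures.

Above the barrier the interior wavenumber is k₂ = √(2m(E − U₀))/ℏ = 3.066, giving phase k₂w = 6.990.
Matching at both interfaces gives T⁻¹ = 1 + U₀² sin²(k₂w) / [4E(E − U₀)] = 1.242, hence T = 0.805.

T = 0.805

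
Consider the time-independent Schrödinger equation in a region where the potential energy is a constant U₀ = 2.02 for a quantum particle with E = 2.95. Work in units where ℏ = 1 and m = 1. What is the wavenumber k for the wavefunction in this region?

k = 1.36

With E > U₀ the solution is oscillatory, ψ ∝ e^{±ikx} with k = √(2m(E − U₀))/ℏ.
k = √(2 × 1 × 0.93) = 1.364.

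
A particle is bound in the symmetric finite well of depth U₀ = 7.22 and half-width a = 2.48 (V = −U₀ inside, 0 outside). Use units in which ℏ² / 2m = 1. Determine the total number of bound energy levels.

N = 5

The dimensionless depth is z₀ = a√(2mU₀)/ℏ = 2.48 × √(7.220) = 6.664.
The even/odd transcendental equations gain one root per π/2 in z₀, giving N = 1 + ⌊2z₀/π⌋ = 1 + ⌊4.242⌋ = 5.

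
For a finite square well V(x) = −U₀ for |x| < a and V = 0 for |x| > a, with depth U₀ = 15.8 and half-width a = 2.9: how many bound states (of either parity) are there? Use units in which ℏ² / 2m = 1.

The dimensionless depth is z₀ = a√(2mU₀)/ℏ = 2.9 × √(15.80) = 11.53.
The even/odd transcendental equations gain one root per π/2 in z₀, giving N = 1 + ⌊2z₀/π⌋ = 1 + ⌊7.338⌋ = 8.

N = 8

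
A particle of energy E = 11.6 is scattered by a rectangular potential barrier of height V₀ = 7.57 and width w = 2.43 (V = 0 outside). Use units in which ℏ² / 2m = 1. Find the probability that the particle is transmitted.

T = 0.770

E > V₀: inside the barrier k₂ = √(2m(E − V₀))/ℏ = 2.007, k₂w = 4.878.
Matching at both interfaces gives T⁻¹ = 1 + V₀² sin²(k₂w) / [4E(E − V₀)] = 1.298, hence T = 0.770.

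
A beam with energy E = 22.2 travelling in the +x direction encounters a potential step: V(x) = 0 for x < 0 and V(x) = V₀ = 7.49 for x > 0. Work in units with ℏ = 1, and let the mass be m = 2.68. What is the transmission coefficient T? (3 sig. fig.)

The wavenumbers are k₁ = √(2mE)/ℏ = 10.91 on the left and k₂ = √(2m(E − V₀))/ℏ = 8.880 on the right.
Continuity of ψ and ψ′ at the step yields the reflection amplitude r = (k₁ − k₂)/(k₁ + k₂) = 0.1025; thus R = |r|² = 0.01051, T = 0.9895.

T = 0.989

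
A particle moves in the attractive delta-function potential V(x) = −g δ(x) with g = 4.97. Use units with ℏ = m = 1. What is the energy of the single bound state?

E = -12.4

The bound state is ψ(x) = √κ e^{−κ|x|}. The derivative jump ψ'(0⁺) − ψ'(0⁻) = −(2mg/ℏ²)ψ(0) fixes κ = mg/ℏ² = 4.970.
Then E = −ℏ²κ²/(2m) = −mg²/(2ℏ²) = -12.35.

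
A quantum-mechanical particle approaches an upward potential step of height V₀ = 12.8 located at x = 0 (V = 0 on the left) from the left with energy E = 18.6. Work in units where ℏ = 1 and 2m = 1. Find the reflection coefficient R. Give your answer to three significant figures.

On each side the TISE gives plane waves with k = √(2m(E − V))/ℏ: k₁ = √(2·½·18.6) = 4.313, k₂ = √(2·½·5.8) = 2.408.
Matching ψ and ψ′ at x = 0 gives r = (k₁ − k₂)/(k₁ + k₂), so R = r² = 0.08029 and T = 1 − R = 0.9197.

R = 0.0803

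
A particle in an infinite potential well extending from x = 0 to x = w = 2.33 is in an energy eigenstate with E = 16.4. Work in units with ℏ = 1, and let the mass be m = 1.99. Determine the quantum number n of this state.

From E_n = n²π²ℏ²/(2mw²) invert to n = √(2mw²E)/(πℏ).
n = (2.33/π) × √(2 × 1.99 × 16.4) = 5.992 → n = 6.

n = 6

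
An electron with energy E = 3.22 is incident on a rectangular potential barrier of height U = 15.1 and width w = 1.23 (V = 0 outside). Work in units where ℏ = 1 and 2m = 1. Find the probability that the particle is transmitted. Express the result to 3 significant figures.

Since E < U the interior solution is evanescent with decay constant κ = √(2m(U − E))/ℏ = 3.447.
κw = 4.239, sinh(κw) = 34.68.
Matching ψ, ψ′ at both faces gives T = [1 + U² sinh²(κw) / (4E(U − E))]⁻¹ = 1/1793 = 0.000558.

T = 0.000558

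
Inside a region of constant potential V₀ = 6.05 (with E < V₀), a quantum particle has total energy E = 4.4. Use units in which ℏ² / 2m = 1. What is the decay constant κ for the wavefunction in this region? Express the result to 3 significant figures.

κ = 1.28

Since E < V₀ the TISE in this region is ψ'' = κ²ψ with κ = √(2m(V₀ − E))/ℏ.
κ = √(2 × 0.5 × 1.65) = 1.285.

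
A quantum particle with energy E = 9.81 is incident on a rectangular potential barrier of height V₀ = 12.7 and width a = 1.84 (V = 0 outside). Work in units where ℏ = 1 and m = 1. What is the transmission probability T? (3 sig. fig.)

T = 0.000404

E < V₀: inside the barrier ψ ∝ e^{±κx} with κ = √(2m(V₀ − E))/ℏ = 2.404.
κa = 4.424, sinh(κa) = 41.69.
Matching ψ, ψ′ at both faces gives T = [1 + V₀² sinh²(κa) / (4E(V₀ − E))]⁻¹ = 1/2474 = 0.000404.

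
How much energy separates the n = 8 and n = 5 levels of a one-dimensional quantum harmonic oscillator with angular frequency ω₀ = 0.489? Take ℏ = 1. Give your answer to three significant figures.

ΔE = 1.47

E_n = ℏω₀(n + ½), so ΔE = (8 − 5) ℏω₀ = 3 × 0.489 = 1.467.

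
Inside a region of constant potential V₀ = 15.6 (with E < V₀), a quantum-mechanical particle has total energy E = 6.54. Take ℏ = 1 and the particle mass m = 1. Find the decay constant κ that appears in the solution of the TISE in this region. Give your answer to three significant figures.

Since E < V₀ the TISE in this region is ψ'' = κ²ψ with κ = √(2m(V₀ − E))/ℏ.
κ = √(2 × 1 × 9.06) = 4.257.

κ = 4.26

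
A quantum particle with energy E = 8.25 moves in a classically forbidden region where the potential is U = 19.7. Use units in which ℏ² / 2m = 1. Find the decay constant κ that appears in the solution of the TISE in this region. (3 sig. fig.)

κ = 3.38

Since E < U the TISE in this region is ψ'' = κ²ψ with κ = √(2m(U − E))/ℏ.
κ = √(2 × 0.5 × 11.45) = 3.384.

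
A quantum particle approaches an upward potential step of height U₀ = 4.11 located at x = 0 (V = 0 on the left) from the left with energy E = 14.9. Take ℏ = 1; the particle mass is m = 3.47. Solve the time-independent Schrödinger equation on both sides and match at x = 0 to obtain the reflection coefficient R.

The wavenumbers are k₁ = √(2mE)/ℏ = 10.17 on the left and k₂ = √(2m(E − U₀))/ℏ = 8.653 on the right.
Matching ψ and ψ′ at x = 0 gives r = (k₁ − k₂)/(k₁ + k₂), so R = r² = 0.006482 and T = 1 − R = 0.9935.

R = 0.00648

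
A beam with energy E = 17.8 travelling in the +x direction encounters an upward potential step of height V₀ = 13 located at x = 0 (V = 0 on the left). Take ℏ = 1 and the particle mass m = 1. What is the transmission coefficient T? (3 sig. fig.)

T = 0.900

On each side the TISE gives plane waves with k = √(2m(E − V))/ℏ: k₁ = √(2·1·17.8) = 5.967, k₂ = √(2·1·4.8) = 3.098.
Continuity of ψ and ψ′ at the step yields the reflection amplitude r = (k₁ − k₂)/(k₁ + k₂) = 0.3164; thus R = |r|² = 0.1001, T = 0.8999.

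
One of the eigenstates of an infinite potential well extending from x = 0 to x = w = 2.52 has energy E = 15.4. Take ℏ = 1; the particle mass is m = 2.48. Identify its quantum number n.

n = 7

For an infinite well E_n = n²π²ℏ²/(2mw²), so n = (w/πℏ)√(2mE).
n = (2.52/π) × √(2 × 2.48 × 15.4) = 7.011 → n = 7.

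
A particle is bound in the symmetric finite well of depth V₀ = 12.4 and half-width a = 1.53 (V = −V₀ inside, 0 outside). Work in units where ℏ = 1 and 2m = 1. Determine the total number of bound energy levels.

N = 4

The dimensionless depth is z₀ = a√(2mV₀)/ℏ = 1.53 × √(12.40) = 5.388.
A new bound state (alternating even/odd) appears each time z₀ passes a multiple of π/2, so N = ⌊2z₀/π⌋ + 1 = ⌊3.430⌋ + 1 = 4.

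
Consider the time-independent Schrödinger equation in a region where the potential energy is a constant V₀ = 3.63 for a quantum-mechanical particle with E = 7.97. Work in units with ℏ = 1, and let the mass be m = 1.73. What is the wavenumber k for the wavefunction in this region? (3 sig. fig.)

With E > V₀ the solution is oscillatory, ψ ∝ e^{±ikx} with k = √(2m(E − V₀))/ℏ.
k = √(2 × 1.73 × 4.34) = 3.875.

k = 3.88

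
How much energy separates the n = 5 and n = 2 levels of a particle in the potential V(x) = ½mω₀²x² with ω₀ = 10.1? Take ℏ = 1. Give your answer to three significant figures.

E_n = ℏω₀(n + ½), so ΔE = (5 − 2) ℏω₀ = 3 × 10.1 = 30.30.

ΔE = 30.3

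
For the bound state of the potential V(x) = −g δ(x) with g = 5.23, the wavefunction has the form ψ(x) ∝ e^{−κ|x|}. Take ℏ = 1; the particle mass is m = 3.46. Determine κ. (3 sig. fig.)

Integrating the TISE across x = 0 gives the cusp condition ψ'(0⁺) − ψ'(0⁻) = −(2mg/ℏ²)ψ(0).
With ψ ∝ e^{−κ|x|} this yields −2κ = −2mg/ℏ², so κ = mg/ℏ² = 18.10.

κ = 18.1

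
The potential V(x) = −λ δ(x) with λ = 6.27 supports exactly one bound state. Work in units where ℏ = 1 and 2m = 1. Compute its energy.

For x ≠ 0 the bound state is ψ ∝ e^{−κ|x|}; integrating the TISE across the delta gives the cusp condition 2κ = 2mλ/ℏ², so κ = 3.135.
Then E = −ℏ²κ²/(2m) = −mλ²/(2ℏ²) = -9.828.

E = -9.83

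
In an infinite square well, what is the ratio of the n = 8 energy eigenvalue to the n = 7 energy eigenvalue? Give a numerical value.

1.30612

E_n = n²π²ℏ²/(2mL²) so the ratio is n₂²/n₁² = 64/49 = 1.30612.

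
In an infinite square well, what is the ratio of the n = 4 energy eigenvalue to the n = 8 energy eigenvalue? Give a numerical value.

Since E_n ∝ n², the ratio is (4/8)² = 0.25.

0.25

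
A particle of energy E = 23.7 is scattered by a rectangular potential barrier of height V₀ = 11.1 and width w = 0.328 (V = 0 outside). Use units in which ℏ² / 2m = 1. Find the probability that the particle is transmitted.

T = 0.920

Above the barrier the interior wavenumber is k₂ = √(2m(E − V₀))/ℏ = 3.550, giving phase k₂w = 1.164.
Matching at both interfaces gives T⁻¹ = 1 + V₀² sin²(k₂w) / [4E(E − V₀)] = 1.087, hence T = 0.920.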